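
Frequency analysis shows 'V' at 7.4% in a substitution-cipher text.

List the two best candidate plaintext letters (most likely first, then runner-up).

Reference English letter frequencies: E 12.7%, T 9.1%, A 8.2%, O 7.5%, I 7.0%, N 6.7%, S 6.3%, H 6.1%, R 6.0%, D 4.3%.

Step 1: Observed frequency of 'V' is 7.4%.
Step 2: Compute distances to each reference frequency and sort:
  O (7.5%): difference = 0.1% <-- BEST
  I (7.0%): difference = 0.4% <-- RUNNER-UP
  N (6.7%): difference = 0.7%
  A (8.2%): difference = 0.8%
  S (6.3%): difference = 1.1%
Step 3: Most likely is 'O' (7.5%, diff 0.1%); second most likely is 'I' (7.0%, diff 0.4%).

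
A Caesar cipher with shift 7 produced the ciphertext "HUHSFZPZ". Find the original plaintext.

Step 1: Reverse the shift by subtracting 7 from each letter position.
  H (position 7) -> position (7-7) mod 26 = 0 -> A
  U (position 20) -> position (20-7) mod 26 = 13 -> N
  H (position 7) -> position (7-7) mod 26 = 0 -> A
  S (position 18) -> position (18-7) mod 26 = 11 -> L
  F (position 5) -> position (5-7) mod 26 = 24 -> Y
  Z (position 25) -> position (25-7) mod 26 = 18 -> S
  P (position 15) -> position (15-7) mod 26 = 8 -> I
  Z (position 25) -> position (25-7) mod 26 = 18 -> S
Decrypted message: ANALYSIS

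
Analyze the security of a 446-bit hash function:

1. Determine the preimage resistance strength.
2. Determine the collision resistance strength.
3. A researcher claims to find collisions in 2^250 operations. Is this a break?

Step 1: Preimage resistance requires brute-force of 2^446 operations.
Step 2: Collision resistance (birthday bound) = 2^(446/2) = 2^223.
Step 3: The claimed attack costs 2^250 operations.
Step 4: Since 2^250 >= 2^223, the claimed attack is no faster than the generic birthday attack, so this does not break collision resistance.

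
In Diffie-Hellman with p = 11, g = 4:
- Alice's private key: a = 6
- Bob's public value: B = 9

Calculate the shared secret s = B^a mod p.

Step 1: s = B^a mod p = 9^6 mod 11.
  9^1 mod 11 = 9
  9^2 mod 11 = (9 * 9) mod 11 = 4
  9^3 mod 11 = (4 * 9) mod 11 = 3
  9^4 mod 11 = (3 * 9) mod 11 = 5
  9^5 mod 11 = (5 * 9) mod 11 = 1
  9^6 mod 11 = (1 * 9) mod 11 = 9
Result: shared secret = 9.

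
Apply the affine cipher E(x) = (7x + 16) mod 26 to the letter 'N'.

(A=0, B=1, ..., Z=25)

Step 1: Convert 'N' to number: x = 13.
Step 2: E(13) = (7 * 13 + 16) mod 26 = 107 mod 26 = 3.
Step 3: Convert 3 back to letter: D.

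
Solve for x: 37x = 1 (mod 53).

Step 1: We need x such that 37 * x = 1 (mod 53).
Step 2: Using the extended Euclidean algorithm or trial:
  37 * 43 = 1591 = 30 * 53 + 1.
Step 3: Since 1591 mod 53 = 1, the inverse is x = 43.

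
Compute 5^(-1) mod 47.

Step 1: We need x such that 5 * x = 1 (mod 47).
Step 2: Using the extended Euclidean algorithm or trial:
  5 * 19 = 95 = 2 * 47 + 1.
Step 3: Since 95 mod 47 = 1, the inverse is x = 19.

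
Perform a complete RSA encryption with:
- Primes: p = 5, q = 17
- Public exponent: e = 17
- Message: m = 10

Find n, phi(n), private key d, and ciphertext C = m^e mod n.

Step 1: n = 5 * 17 = 85.
Step 2: phi(n) = (5-1)(17-1) = 4 * 16 = 64.
Step 3: Find d = 17^(-1) mod 64 = 49.
  Verify: 17 * 49 = 833 = 1 (mod 64).
Step 4: C = 10^17 mod 85 = 10.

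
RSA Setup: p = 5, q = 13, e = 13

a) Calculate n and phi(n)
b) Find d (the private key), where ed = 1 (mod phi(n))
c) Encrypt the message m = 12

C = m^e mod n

Step 1: n = 5 * 13 = 65.
Step 2: phi(n) = (5-1)(13-1) = 4 * 12 = 48.
Step 3: Find d = 13^(-1) mod 48 = 37.
  Verify: 13 * 37 = 481 = 1 (mod 48).
Step 4: C = 12^13 mod 65 = 12.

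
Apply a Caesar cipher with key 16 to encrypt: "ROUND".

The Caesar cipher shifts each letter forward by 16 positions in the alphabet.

Step 1: For each letter, shift forward by 16 positions (mod 26).
  R (position 17) -> position (17+16) mod 26 = 7 -> H
  O (position 14) -> position (14+16) mod 26 = 4 -> E
  U (position 20) -> position (20+16) mod 26 = 10 -> K
  N (position 13) -> position (13+16) mod 26 = 3 -> D
  D (position 3) -> position (3+16) mod 26 = 19 -> T
Result: HEKDT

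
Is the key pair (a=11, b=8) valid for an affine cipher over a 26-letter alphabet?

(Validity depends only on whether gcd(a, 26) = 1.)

Step 1: Compute gcd(11, 26).
Step 2: gcd(11, 26) = 1.
Since gcd = 1, 11 is coprime with 26, so it is a valid key.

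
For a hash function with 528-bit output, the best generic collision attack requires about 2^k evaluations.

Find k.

Step 1: The hash has a 528-bit output.
Step 2: Collision resistance means it should be infeasible to find any x != y with h(x) = h(y).
By the birthday bound, a generic collision search succeeds after about sqrt(2^528) = 2^(528/2) = 2^264 evaluations.
Step 3: Security level = 264 bits.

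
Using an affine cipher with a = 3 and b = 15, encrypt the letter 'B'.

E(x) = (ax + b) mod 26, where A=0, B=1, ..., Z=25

Step 1: Convert 'B' to number: x = 1.
Step 2: E(1) = (3 * 1 + 15) mod 26 = 18 mod 26 = 18.
Step 3: Convert 18 back to letter: S.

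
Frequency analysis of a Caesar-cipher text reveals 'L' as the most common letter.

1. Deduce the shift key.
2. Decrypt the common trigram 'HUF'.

Step 1: In English, 'E' is the most frequent letter (12.7%).
Step 2: The most frequent ciphertext letter is 'L' (position 11).
Step 3: Shift = (11 - 4) mod 26 = 7.
Step 4: Decrypt 'HUF' by shifting back 7:
  H -> A
  U -> N
  F -> Y
Step 5: 'HUF' decrypts to 'ANY'.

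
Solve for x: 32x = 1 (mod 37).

Step 1: We need x such that 32 * x = 1 (mod 37).
Step 2: Using the extended Euclidean algorithm or trial:
  32 * 22 = 704 = 19 * 37 + 1.
Step 3: Since 704 mod 37 = 1, the inverse is x = 22.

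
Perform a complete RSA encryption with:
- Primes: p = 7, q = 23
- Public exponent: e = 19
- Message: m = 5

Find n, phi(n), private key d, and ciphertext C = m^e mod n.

Step 1: n = 7 * 23 = 161.
Step 2: phi(n) = (7-1)(23-1) = 6 * 22 = 132.
Step 3: Find d = 19^(-1) mod 132 = 7.
  Verify: 19 * 7 = 133 = 1 (mod 132).
Step 4: C = 5^19 mod 161 = 145.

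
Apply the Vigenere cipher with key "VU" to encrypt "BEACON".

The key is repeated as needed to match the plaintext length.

Step 1: Repeat key to match plaintext length:
  Plaintext: BEACON
  Key:       VUVUVU
Step 2: Encrypt each letter:
  B(1) + V(21) = (1+21) mod 26 = 22 = W
  E(4) + U(20) = (4+20) mod 26 = 24 = Y
  A(0) + V(21) = (0+21) mod 26 = 21 = V
  C(2) + U(20) = (2+20) mod 26 = 22 = W
  O(14) + V(21) = (14+21) mod 26 = 9 = J
  N(13) + U(20) = (13+20) mod 26 = 7 = H
Ciphertext: WYVWJH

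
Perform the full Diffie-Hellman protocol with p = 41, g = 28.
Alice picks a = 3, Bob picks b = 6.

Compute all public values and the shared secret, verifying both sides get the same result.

Step 1: A = g^a mod p = 28^3 mod 41 = 17.
Step 2: B = g^b mod p = 28^6 mod 41 = 2.
Step 3: Alice computes s = B^a mod p = 2^3 mod 41 = 8.
Step 4: Bob computes s = A^b mod p = 17^6 mod 41 = 8.
Both sides agree: shared secret = 8.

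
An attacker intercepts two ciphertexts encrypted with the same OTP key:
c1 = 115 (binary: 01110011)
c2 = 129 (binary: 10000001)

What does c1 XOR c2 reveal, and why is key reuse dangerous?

Step 1: c1 XOR c2 = (m1 XOR k) XOR (m2 XOR k).
Step 2: By XOR associativity/commutativity: = m1 XOR m2 XOR k XOR k = m1 XOR m2.
Step 3: 01110011 XOR 10000001 = 11110010 = 242.
Step 4: The key cancels out! An attacker learns m1 XOR m2 = 242, revealing the relationship between plaintexts.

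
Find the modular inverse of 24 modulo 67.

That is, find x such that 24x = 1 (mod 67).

Step 1: We need x such that 24 * x = 1 (mod 67).
Step 2: Using the extended Euclidean algorithm or trial:
  24 * 14 = 336 = 5 * 67 + 1.
Step 3: Since 336 mod 67 = 1, the inverse is x = 14.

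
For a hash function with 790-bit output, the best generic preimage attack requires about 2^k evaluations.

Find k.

Step 1: The hash has a 790-bit output.
Step 2: Preimage resistance means: given a digest h(x), it should be infeasible to find any input that hashes to it.
With a 790-bit output there are 2^790 possible digests, so a generic brute-force preimage search costs about 2^790 evaluations.
Step 3: Security level = 790 bits.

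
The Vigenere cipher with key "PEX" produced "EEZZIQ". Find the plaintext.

Step 1: Extend key: PEXPEX
Step 2: Decrypt each letter (c - k) mod 26:
  E(4) - P(15) = (4-15) mod 26 = 15 = P
  E(4) - E(4) = (4-4) mod 26 = 0 = A
  Z(25) - X(23) = (25-23) mod 26 = 2 = C
  Z(25) - P(15) = (25-15) mod 26 = 10 = K
  I(8) - E(4) = (8-4) mod 26 = 4 = E
  Q(16) - X(23) = (16-23) mod 26 = 19 = T
Plaintext: PACKET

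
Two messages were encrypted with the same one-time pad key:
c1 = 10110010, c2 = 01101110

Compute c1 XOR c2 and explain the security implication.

Step 1: c1 XOR c2 = (m1 XOR k) XOR (m2 XOR k).
Step 2: By XOR associativity/commutativity: = m1 XOR m2 XOR k XOR k = m1 XOR m2.
Step 3: 10110010 XOR 01101110 = 11011100 = 220.
Step 4: The key cancels out! An attacker learns m1 XOR m2 = 220, revealing the relationship between plaintexts.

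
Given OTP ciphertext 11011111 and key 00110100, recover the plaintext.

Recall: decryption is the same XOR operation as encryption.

Step 1: XOR ciphertext with key:
  Ciphertext: 11011111
  Key:        00110100
  XOR:        11101011
Step 2: Plaintext = 11101011 = 235 in decimal.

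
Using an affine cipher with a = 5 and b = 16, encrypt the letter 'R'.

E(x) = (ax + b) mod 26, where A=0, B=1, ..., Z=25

Step 1: Convert 'R' to number: x = 17.
Step 2: E(17) = (5 * 17 + 16) mod 26 = 101 mod 26 = 23.
Step 3: Convert 23 back to letter: X.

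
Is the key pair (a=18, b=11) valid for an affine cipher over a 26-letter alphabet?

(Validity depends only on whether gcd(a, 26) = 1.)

Step 1: Compute gcd(18, 26).
Step 2: gcd(18, 26) = 2.
Since gcd = 2 != 1, 18 shares a common factor with 26, so it cannot be used.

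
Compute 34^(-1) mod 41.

Step 1: We need x such that 34 * x = 1 (mod 41).
Step 2: Using the extended Euclidean algorithm or trial:
  34 * 35 = 1190 = 29 * 41 + 1.
Step 3: Since 1190 mod 41 = 1, the inverse is x = 35.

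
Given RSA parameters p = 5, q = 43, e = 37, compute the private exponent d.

Step 1: n = 5 * 43 = 215.
Step 2: phi(n) = 4 * 42 = 168.
Step 3: Find d such that 37 * d = 1 (mod 168).
Step 4: d = 37^(-1) mod 168 = 109.
Verification: 37 * 109 = 4033 = 24 * 168 + 1.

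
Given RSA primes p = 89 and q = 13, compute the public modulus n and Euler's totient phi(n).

Step 1: n = p * q = 89 * 13 = 1157.
Step 2: phi(n) = (p-1)(q-1) = 88 * 12 = 1056.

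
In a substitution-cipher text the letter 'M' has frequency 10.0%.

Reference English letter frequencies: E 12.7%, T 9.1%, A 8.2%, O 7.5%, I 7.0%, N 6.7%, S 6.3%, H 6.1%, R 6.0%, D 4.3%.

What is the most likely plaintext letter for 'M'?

Step 1: The observed frequency is 10.0%.
Step 2: Compare with English frequencies:
  E: 12.7% (difference: 2.7%)
  T: 9.1% (difference: 0.9%) <-- closest
  A: 8.2% (difference: 1.8%)
  O: 7.5% (difference: 2.5%)
  I: 7.0% (difference: 3.0%)
  N: 6.7% (difference: 3.3%)
  S: 6.3% (difference: 3.7%)
  H: 6.1% (difference: 3.9%)
  R: 6.0% (difference: 4.0%)
  D: 4.3% (difference: 5.7%)
Step 3: 'M' most likely represents 'T' (frequency 9.1%).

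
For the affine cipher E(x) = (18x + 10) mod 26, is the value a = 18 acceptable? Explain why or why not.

Step 1: Compute gcd(18, 26).
Step 2: gcd(18, 26) = 2.
Since gcd = 2 != 1, 18 shares a common factor with 26, so it cannot be used.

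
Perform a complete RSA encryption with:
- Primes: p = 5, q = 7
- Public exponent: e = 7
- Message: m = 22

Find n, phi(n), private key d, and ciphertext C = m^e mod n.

Step 1: n = 5 * 7 = 35.
Step 2: phi(n) = (5-1)(7-1) = 4 * 6 = 24.
Step 3: Find d = 7^(-1) mod 24 = 7.
  Verify: 7 * 7 = 49 = 1 (mod 24).
Step 4: C = 22^7 mod 35 = 8.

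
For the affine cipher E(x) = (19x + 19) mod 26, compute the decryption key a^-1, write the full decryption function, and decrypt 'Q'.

Step 1: Find a^-1, the modular inverse of 19 mod 26.
Step 2: We need 19 * a^-1 = 1 (mod 26).
Step 3: 19 * 11 = 209 = 8 * 26 + 1, so a^-1 = 11.
Step 4: D(y) = 11(y - 19) mod 26.
Step 5: Apply to 'Q' (y = 16): D(16) = 11 * (16 - 19) mod 26 = 11 * -3 mod 26 = 19 -> 'T'.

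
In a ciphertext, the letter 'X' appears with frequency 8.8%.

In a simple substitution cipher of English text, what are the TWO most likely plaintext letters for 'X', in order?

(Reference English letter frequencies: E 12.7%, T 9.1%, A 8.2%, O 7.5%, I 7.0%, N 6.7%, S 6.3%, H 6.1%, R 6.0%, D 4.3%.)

Step 1: Observed frequency of 'X' is 8.8%.
Step 2: Compute distances to each reference frequency and sort:
  T (9.1%): difference = 0.3% <-- BEST
  A (8.2%): difference = 0.6% <-- RUNNER-UP
  O (7.5%): difference = 1.3%
  I (7.0%): difference = 1.8%
  N (6.7%): difference = 2.1%
Step 3: Most likely is 'T' (9.1%, diff 0.3%); second most likely is 'A' (8.2%, diff 0.6%).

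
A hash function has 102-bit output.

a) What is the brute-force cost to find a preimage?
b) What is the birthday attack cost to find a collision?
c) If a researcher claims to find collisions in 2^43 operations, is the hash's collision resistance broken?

Step 1: Preimage resistance requires brute-force of 2^102 operations.
Step 2: Collision resistance (birthday bound) = 2^(102/2) = 2^51.
Step 3: The claimed attack costs 2^43 operations.
Step 4: Since 2^43 < 2^51, the claimed attack beats the generic birthday bound, so collision resistance is broken.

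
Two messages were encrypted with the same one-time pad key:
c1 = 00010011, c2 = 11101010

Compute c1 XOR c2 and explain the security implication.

Step 1: c1 XOR c2 = (m1 XOR k) XOR (m2 XOR k).
Step 2: By XOR associativity/commutativity: = m1 XOR m2 XOR k XOR k = m1 XOR m2.
Step 3: 00010011 XOR 11101010 = 11111001 = 249.
Step 4: The key cancels out! An attacker learns m1 XOR m2 = 249, revealing the relationship between plaintexts.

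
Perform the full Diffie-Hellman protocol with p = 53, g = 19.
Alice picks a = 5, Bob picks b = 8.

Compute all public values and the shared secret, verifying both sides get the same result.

Step 1: A = g^a mod p = 19^5 mod 53 = 45.
Step 2: B = g^b mod p = 19^8 mod 53 = 36.
Step 3: Alice computes s = B^a mod p = 36^5 mod 53 = 13.
Step 4: Bob computes s = A^b mod p = 45^8 mod 53 = 13.
Both sides agree: shared secret = 13.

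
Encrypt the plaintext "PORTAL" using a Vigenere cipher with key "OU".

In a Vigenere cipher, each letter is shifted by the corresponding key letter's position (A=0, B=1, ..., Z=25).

Step 1: Repeat key to match plaintext length:
  Plaintext: PORTAL
  Key:       OUOUOU
Step 2: Encrypt each letter:
  P(15) + O(14) = (15+14) mod 26 = 3 = D
  O(14) + U(20) = (14+20) mod 26 = 8 = I
  R(17) + O(14) = (17+14) mod 26 = 5 = F
  T(19) + U(20) = (19+20) mod 26 = 13 = N
  A(0) + O(14) = (0+14) mod 26 = 14 = O
  L(11) + U(20) = (11+20) mod 26 = 5 = F
Ciphertext: DIFNOF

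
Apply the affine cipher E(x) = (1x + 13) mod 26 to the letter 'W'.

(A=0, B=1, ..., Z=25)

Step 1: Convert 'W' to number: x = 22.
Step 2: E(22) = (1 * 22 + 13) mod 26 = 35 mod 26 = 9.
Step 3: Convert 9 back to letter: J.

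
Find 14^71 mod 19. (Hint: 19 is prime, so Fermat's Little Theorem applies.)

Step 1: Since 19 is prime, by Fermat's Little Theorem: 14^18 = 1 (mod 19).
Step 2: Reduce exponent: 71 mod 18 = 17.
Step 3: So 14^71 = 14^17 (mod 19).
Step 4: 14^17 mod 19 = 15.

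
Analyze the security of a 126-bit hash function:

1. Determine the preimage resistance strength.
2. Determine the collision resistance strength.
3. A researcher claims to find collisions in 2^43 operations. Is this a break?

Step 1: Preimage resistance requires brute-force of 2^126 operations.
Step 2: Collision resistance (birthday bound) = 2^(126/2) = 2^63.
Step 3: The claimed attack costs 2^43 operations.
Step 4: Since 2^43 < 2^63, the claimed attack beats the generic birthday bound, so collision resistance is broken.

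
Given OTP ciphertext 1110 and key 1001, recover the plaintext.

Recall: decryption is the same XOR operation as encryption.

Step 1: XOR ciphertext with key:
  Ciphertext: 1110
  Key:        1001
  XOR:        0111
Step 2: Plaintext = 0111 = 7 in decimal.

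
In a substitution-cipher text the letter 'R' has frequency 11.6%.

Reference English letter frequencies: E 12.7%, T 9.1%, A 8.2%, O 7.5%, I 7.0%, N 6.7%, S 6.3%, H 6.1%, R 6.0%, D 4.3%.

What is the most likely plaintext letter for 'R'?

Step 1: The observed frequency is 11.6%.
Step 2: Compare with English frequencies:
  E: 12.7% (difference: 1.1%) <-- closest
  T: 9.1% (difference: 2.5%)
  A: 8.2% (difference: 3.4%)
  O: 7.5% (difference: 4.1%)
  I: 7.0% (difference: 4.6%)
  N: 6.7% (difference: 4.9%)
  S: 6.3% (difference: 5.3%)
  H: 6.1% (difference: 5.5%)
  R: 6.0% (difference: 5.6%)
  D: 4.3% (difference: 7.3%)
Step 3: 'R' most likely represents 'E' (frequency 12.7%).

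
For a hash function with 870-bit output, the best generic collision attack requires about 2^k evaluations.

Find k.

Step 1: The hash has a 870-bit output.
Step 2: Collision resistance means it should be infeasible to find any x != y with h(x) = h(y).
By the birthday bound, a generic collision search succeeds after about sqrt(2^870) = 2^(870/2) = 2^435 evaluations.
Step 3: Security level = 435 bits.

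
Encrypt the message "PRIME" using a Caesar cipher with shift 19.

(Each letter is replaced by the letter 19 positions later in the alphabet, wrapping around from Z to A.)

Step 1: For each letter, shift forward by 19 positions (mod 26).
  P (position 15) -> position (15+19) mod 26 = 8 -> I
  R (position 17) -> position (17+19) mod 26 = 10 -> K
  I (position 8) -> position (8+19) mod 26 = 1 -> B
  M (position 12) -> position (12+19) mod 26 = 5 -> F
  E (position 4) -> position (4+19) mod 26 = 23 -> X
Result: IKBFX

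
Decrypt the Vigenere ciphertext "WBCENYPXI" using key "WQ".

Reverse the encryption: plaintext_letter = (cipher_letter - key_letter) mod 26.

Step 1: Extend key: WQWQWQWQW
Step 2: Decrypt each letter (c - k) mod 26:
  W(22) - W(22) = (22-22) mod 26 = 0 = A
  B(1) - Q(16) = (1-16) mod 26 = 11 = L
  C(2) - W(22) = (2-22) mod 26 = 6 = G
  E(4) - Q(16) = (4-16) mod 26 = 14 = O
  N(13) - W(22) = (13-22) mod 26 = 17 = R
  Y(24) - Q(16) = (24-16) mod 26 = 8 = I
  P(15) - W(22) = (15-22) mod 26 = 19 = T
  X(23) - Q(16) = (23-16) mod 26 = 7 = H
  I(8) - W(22) = (8-22) mod 26 = 12 = M
Plaintext: ALGORITHM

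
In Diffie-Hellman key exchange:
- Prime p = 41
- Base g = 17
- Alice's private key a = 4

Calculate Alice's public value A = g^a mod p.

Step 1: A = g^a mod p = 17^4 mod 41.
  17^1 mod 41 = 17
  17^2 mod 41 = (17 * 17) mod 41 = 2
  17^3 mod 41 = (2 * 17) mod 41 = 34
  17^4 mod 41 = (34 * 17) mod 41 = 4
Result: A = 4.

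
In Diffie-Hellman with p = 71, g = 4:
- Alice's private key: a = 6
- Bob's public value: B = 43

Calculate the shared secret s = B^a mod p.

Step 1: s = B^a mod p = 43^6 mod 71.
  43^1 mod 71 = 43
  43^2 mod 71 = (43 * 43) mod 71 = 3
  43^3 mod 71 = (3 * 43) mod 71 = 58
  43^4 mod 71 = (58 * 43) mod 71 = 9
  43^5 mod 71 = (9 * 43) mod 71 = 32
  43^6 mod 71 = (32 * 43) mod 71 = 27
Result: shared secret = 27.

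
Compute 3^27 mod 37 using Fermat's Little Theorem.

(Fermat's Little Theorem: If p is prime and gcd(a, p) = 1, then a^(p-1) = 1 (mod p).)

Step 1: Since 37 is prime, by Fermat's Little Theorem: 3^36 = 1 (mod 37).
Step 2: Reduce exponent: 27 mod 36 = 27.
Step 3: So 3^27 = 3^27 (mod 37).
Step 4: 3^27 mod 37 = 36.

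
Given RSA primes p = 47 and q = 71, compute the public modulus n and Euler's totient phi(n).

Step 1: n = p * q = 47 * 71 = 3337.
Step 2: phi(n) = (p-1)(q-1) = 46 * 70 = 3220.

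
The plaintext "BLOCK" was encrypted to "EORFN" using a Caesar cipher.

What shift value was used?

Step 1: Compare first letters: B (position 1) -> E (position 4).
Step 2: Shift = (4 - 1) mod 26 = 3.
The shift value is 3.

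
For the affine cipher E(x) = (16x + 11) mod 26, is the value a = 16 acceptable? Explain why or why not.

Step 1: Compute gcd(16, 26).
Step 2: gcd(16, 26) = 2.
Since gcd = 2 != 1, 16 shares a common factor with 26, so it cannot be used.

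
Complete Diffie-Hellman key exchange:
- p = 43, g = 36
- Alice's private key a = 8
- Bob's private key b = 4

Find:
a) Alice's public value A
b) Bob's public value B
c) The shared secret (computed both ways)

Step 1: A = g^a mod p = 36^8 mod 43 = 6.
Step 2: B = g^b mod p = 36^4 mod 43 = 36.
Step 3: Alice computes s = B^a mod p = 36^8 mod 43 = 6.
Step 4: Bob computes s = A^b mod p = 6^4 mod 43 = 6.
Both sides agree: shared secret = 6.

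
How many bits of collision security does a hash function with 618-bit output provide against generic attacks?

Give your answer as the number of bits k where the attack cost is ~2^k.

Step 1: The hash has a 618-bit output.
Step 2: Collision resistance means it should be infeasible to find any x != y with h(x) = h(y).
By the birthday bound, a generic collision search succeeds after about sqrt(2^618) = 2^(618/2) = 2^309 evaluations.
Step 3: Security level = 309 bits.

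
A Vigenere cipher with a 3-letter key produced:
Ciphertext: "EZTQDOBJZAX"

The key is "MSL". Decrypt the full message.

Step 1: Key 'MSL' has length 3. Extended key: MSLMSLMSLMS
Step 2: Decrypt each position:
  E(4) - M(12) = 18 = S
  Z(25) - S(18) = 7 = H
  T(19) - L(11) = 8 = I
  Q(16) - M(12) = 4 = E
  D(3) - S(18) = 11 = L
  O(14) - L(11) = 3 = D
  B(1) - M(12) = 15 = P
  J(9) - S(18) = 17 = R
  Z(25) - L(11) = 14 = O
  A(0) - M(12) = 14 = O
  X(23) - S(18) = 5 = F
Plaintext: SHIELDPROOF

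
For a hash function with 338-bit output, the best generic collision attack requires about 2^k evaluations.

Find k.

Step 1: The hash has a 338-bit output.
Step 2: Collision resistance means it should be infeasible to find any x != y with h(x) = h(y).
By the birthday bound, a generic collision search succeeds after about sqrt(2^338) = 2^(338/2) = 2^169 evaluations.
Step 3: Security level = 169 bits.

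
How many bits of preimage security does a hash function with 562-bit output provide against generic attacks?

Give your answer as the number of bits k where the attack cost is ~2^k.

Step 1: The hash has a 562-bit output.
Step 2: Preimage resistance means: given a digest h(x), it should be infeasible to find any input that hashes to it.
With a 562-bit output there are 2^562 possible digests, so a generic brute-force preimage search costs about 2^562 evaluations.
Step 3: Security level = 562 bits.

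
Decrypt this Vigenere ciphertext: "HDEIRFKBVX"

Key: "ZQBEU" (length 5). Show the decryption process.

Step 1: Key 'ZQBEU' has length 5. Extended key: ZQBEUZQBEU
Step 2: Decrypt each position:
  H(7) - Z(25) = 8 = I
  D(3) - Q(16) = 13 = N
  E(4) - B(1) = 3 = D
  I(8) - E(4) = 4 = E
  R(17) - U(20) = 23 = X
  F(5) - Z(25) = 6 = G
  K(10) - Q(16) = 20 = U
  B(1) - B(1) = 0 = A
  V(21) - E(4) = 17 = R
  X(23) - U(20) = 3 = D
Plaintext: INDEXGUARD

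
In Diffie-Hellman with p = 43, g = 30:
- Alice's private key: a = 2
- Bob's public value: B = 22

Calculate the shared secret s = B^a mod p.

Step 1: s = B^a mod p = 22^2 mod 43.
  22^1 mod 43 = 22
  22^2 mod 43 = (22 * 22) mod 43 = 11
Result: shared secret = 11.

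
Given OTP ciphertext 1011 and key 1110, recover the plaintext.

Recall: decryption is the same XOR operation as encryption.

Step 1: XOR ciphertext with key:
  Ciphertext: 1011
  Key:        1110
  XOR:        0101
Step 2: Plaintext = 0101 = 5 in decimal.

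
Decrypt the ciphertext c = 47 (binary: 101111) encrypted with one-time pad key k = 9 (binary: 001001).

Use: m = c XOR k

Step 1: XOR ciphertext with key:
  Ciphertext: 101111
  Key:        001001
  XOR:        100110
Step 2: Plaintext = 100110 = 38 in decimal.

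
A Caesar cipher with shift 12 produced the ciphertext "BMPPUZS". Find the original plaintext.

Step 1: Reverse the shift by subtracting 12 from each letter position.
  B (position 1) -> position (1-12) mod 26 = 15 -> P
  M (position 12) -> position (12-12) mod 26 = 0 -> A
  P (position 15) -> position (15-12) mod 26 = 3 -> D
  P (position 15) -> position (15-12) mod 26 = 3 -> D
  U (position 20) -> position (20-12) mod 26 = 8 -> I
  Z (position 25) -> position (25-12) mod 26 = 13 -> N
  S (position 18) -> position (18-12) mod 26 = 6 -> G
Decrypted message: PADDING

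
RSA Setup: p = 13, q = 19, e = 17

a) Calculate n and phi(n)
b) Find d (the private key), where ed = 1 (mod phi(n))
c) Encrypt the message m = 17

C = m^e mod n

Step 1: n = 13 * 19 = 247.
Step 2: phi(n) = (13-1)(19-1) = 12 * 18 = 216.
Step 3: Find d = 17^(-1) mod 216 = 89.
  Verify: 17 * 89 = 1513 = 1 (mod 216).
Step 4: C = 17^17 mod 247 = 218.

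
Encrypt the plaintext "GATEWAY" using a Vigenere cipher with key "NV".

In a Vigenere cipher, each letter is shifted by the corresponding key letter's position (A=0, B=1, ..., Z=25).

Step 1: Repeat key to match plaintext length:
  Plaintext: GATEWAY
  Key:       NVNVNVN
Step 2: Encrypt each letter:
  G(6) + N(13) = (6+13) mod 26 = 19 = T
  A(0) + V(21) = (0+21) mod 26 = 21 = V
  T(19) + N(13) = (19+13) mod 26 = 6 = G
  E(4) + V(21) = (4+21) mod 26 = 25 = Z
  W(22) + N(13) = (22+13) mod 26 = 9 = J
  A(0) + V(21) = (0+21) mod 26 = 21 = V
  Y(24) + N(13) = (24+13) mod 26 = 11 = L
Ciphertext: TVGZJVL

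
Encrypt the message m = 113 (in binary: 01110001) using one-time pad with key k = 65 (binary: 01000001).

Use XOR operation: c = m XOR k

Step 1: Write out the XOR operation bit by bit:
  Message: 01110001
  Key:     01000001
  XOR:     00110000
Step 2: Convert to decimal: 00110000 = 48.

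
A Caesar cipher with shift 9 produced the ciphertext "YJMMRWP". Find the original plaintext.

Step 1: Reverse the shift by subtracting 9 from each letter position.
  Y (position 24) -> position (24-9) mod 26 = 15 -> P
  J (position 9) -> position (9-9) mod 26 = 0 -> A
  M (position 12) -> position (12-9) mod 26 = 3 -> D
  M (position 12) -> position (12-9) mod 26 = 3 -> D
  R (position 17) -> position (17-9) mod 26 = 8 -> I
  W (position 22) -> position (22-9) mod 26 = 13 -> N
  P (position 15) -> position (15-9) mod 26 = 6 -> G
Decrypted message: PADDING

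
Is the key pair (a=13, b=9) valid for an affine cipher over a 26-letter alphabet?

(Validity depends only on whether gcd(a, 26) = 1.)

Step 1: Compute gcd(13, 26).
Step 2: gcd(13, 26) = 13.
Since gcd = 13 != 1, 13 shares a common factor with 26, so it cannot be used.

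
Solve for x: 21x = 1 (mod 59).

Step 1: We need x such that 21 * x = 1 (mod 59).
Step 2: Using the extended Euclidean algorithm or trial:
  21 * 45 = 945 = 16 * 59 + 1.
Step 3: Since 945 mod 59 = 1, the inverse is x = 45.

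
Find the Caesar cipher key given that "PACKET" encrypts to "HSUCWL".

Step 1: Compare first letters: P (position 15) -> H (position 7).
Step 2: Shift = (7 - 15) mod 26 = 18.
The shift value is 18.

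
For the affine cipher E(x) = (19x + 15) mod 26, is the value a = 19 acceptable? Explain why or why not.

Step 1: Compute gcd(19, 26).
Step 2: gcd(19, 26) = 1.
Since gcd = 1, 19 is coprime with 26, so it is a valid key.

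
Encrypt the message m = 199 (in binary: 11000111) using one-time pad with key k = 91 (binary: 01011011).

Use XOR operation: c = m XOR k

Step 1: Write out the XOR operation bit by bit:
  Message: 11000111
  Key:     01011011
  XOR:     10011100
Step 2: Convert to decimal: 10011100 = 156.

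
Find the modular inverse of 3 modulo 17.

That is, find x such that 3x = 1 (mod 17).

Step 1: We need x such that 3 * x = 1 (mod 17).
Step 2: Using the extended Euclidean algorithm or trial:
  3 * 6 = 18 = 1 * 17 + 1.
Step 3: Since 18 mod 17 = 1, the inverse is x = 6.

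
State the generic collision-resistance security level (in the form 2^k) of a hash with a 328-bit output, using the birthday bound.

Step 1: The birthday paradox gives collision probability ~50% after sqrt(2^n) = 2^(n/2) hashes.
Step 2: For 328-bit output: 2^(328/2) = 2^164.
Step 3: Approximately 2^164 hash computations needed.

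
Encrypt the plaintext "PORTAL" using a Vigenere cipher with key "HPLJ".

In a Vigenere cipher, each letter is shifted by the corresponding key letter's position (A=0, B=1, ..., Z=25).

Step 1: Repeat key to match plaintext length:
  Plaintext: PORTAL
  Key:       HPLJHP
Step 2: Encrypt each letter:
  P(15) + H(7) = (15+7) mod 26 = 22 = W
  O(14) + P(15) = (14+15) mod 26 = 3 = D
  R(17) + L(11) = (17+11) mod 26 = 2 = C
  T(19) + J(9) = (19+9) mod 26 = 2 = C
  A(0) + H(7) = (0+7) mod 26 = 7 = H
  L(11) + P(15) = (11+15) mod 26 = 0 = A
Ciphertext: WDCCHA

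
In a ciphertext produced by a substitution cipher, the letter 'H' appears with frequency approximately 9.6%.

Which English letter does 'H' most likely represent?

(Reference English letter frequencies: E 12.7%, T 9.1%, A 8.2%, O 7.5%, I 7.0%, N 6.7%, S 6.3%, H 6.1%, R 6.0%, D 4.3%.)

Step 1: The observed frequency is 9.6%.
Step 2: Compare with English frequencies:
  E: 12.7% (difference: 3.1%)
  T: 9.1% (difference: 0.5%) <-- closest
  A: 8.2% (difference: 1.4%)
  O: 7.5% (difference: 2.1%)
  I: 7.0% (difference: 2.6%)
  N: 6.7% (difference: 2.9%)
  S: 6.3% (difference: 3.3%)
  H: 6.1% (difference: 3.5%)
  R: 6.0% (difference: 3.6%)
  D: 4.3% (difference: 5.3%)
Step 3: 'H' most likely represents 'T' (frequency 9.1%).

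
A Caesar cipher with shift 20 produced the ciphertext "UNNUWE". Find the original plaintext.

Step 1: Reverse the shift by subtracting 20 from each letter position.
  U (position 20) -> position (20-20) mod 26 = 0 -> A
  N (position 13) -> position (13-20) mod 26 = 19 -> T
  N (position 13) -> position (13-20) mod 26 = 19 -> T
  U (position 20) -> position (20-20) mod 26 = 0 -> A
  W (position 22) -> position (22-20) mod 26 = 2 -> C
  E (position 4) -> position (4-20) mod 26 = 10 -> K
Decrypted message: ATTACK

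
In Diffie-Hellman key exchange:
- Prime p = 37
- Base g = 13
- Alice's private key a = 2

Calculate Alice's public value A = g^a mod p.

Step 1: A = g^a mod p = 13^2 mod 37.
  13^1 mod 37 = 13
  13^2 mod 37 = (13 * 13) mod 37 = 21
Result: A = 21.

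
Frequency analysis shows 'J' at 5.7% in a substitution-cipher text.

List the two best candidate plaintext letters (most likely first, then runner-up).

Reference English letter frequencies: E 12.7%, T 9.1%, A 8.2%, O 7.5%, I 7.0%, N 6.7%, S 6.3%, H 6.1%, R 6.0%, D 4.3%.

Step 1: Observed frequency of 'J' is 5.7%.
Step 2: Compute distances to each reference frequency and sort:
  R (6.0%): difference = 0.3% <-- BEST
  H (6.1%): difference = 0.4% <-- RUNNER-UP
  S (6.3%): difference = 0.6%
  N (6.7%): difference = 1.0%
  I (7.0%): difference = 1.3%
Step 3: Most likely is 'R' (6.0%, diff 0.3%); second most likely is 'H' (6.1%, diff 0.4%).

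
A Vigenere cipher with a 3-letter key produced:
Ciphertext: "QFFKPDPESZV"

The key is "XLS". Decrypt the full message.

Step 1: Key 'XLS' has length 3. Extended key: XLSXLSXLSXL
Step 2: Decrypt each position:
  Q(16) - X(23) = 19 = T
  F(5) - L(11) = 20 = U
  F(5) - S(18) = 13 = N
  K(10) - X(23) = 13 = N
  P(15) - L(11) = 4 = E
  D(3) - S(18) = 11 = L
  P(15) - X(23) = 18 = S
  E(4) - L(11) = 19 = T
  S(18) - S(18) = 0 = A
  Z(25) - X(23) = 2 = C
  V(21) - L(11) = 10 = K
Plaintext: TUNNELSTACK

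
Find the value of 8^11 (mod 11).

Step 1: Compute 8^11 mod 11 step by step, reducing modulo 11 at each step.
  8^1 mod 11 = 8
  8^2 mod 11 = (8 * 8) mod 11 = 9
  8^3 mod 11 = (9 * 8) mod 11 = 6
  8^4 mod 11 = (6 * 8) mod 11 = 4
  8^5 mod 11 = (4 * 8) mod 11 = 10
  8^6 mod 11 = (10 * 8) mod 11 = 3
  8^7 mod 11 = (3 * 8) mod 11 = 2
  8^8 mod 11 = (2 * 8) mod 11 = 5
  8^9 mod 11 = (5 * 8) mod 11 = 7
  8^10 mod 11 = (7 * 8) mod 11 = 1
  8^11 mod 11 = (1 * 8) mod 11 = 8
Step 2: Result = 8.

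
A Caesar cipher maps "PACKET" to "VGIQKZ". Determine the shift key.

Step 1: Compare first letters: P (position 15) -> V (position 21).
Step 2: Shift = (21 - 15) mod 26 = 6.
The shift value is 6.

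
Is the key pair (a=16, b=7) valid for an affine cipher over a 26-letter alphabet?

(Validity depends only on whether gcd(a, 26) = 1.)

Step 1: Compute gcd(16, 26).
Step 2: gcd(16, 26) = 2.
Since gcd = 2 != 1, 16 shares a common factor with 26, so it cannot be used.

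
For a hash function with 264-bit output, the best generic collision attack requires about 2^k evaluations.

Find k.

Step 1: The hash has a 264-bit output.
Step 2: Collision resistance means it should be infeasible to find any x != y with h(x) = h(y).
By the birthday bound, a generic collision search succeeds after about sqrt(2^264) = 2^(264/2) = 2^132 evaluations.
Step 3: Security level = 132 bits.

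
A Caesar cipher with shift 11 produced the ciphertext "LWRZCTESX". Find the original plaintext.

Step 1: Reverse the shift by subtracting 11 from each letter position.
  L (position 11) -> position (11-11) mod 26 = 0 -> A
  W (position 22) -> position (22-11) mod 26 = 11 -> L
  R (position 17) -> position (17-11) mod 26 = 6 -> G
  Z (position 25) -> position (25-11) mod 26 = 14 -> O
  C (position 2) -> position (2-11) mod 26 = 17 -> R
  T (position 19) -> position (19-11) mod 26 = 8 -> I
  E (position 4) -> position (4-11) mod 26 = 19 -> T
  S (position 18) -> position (18-11) mod 26 = 7 -> H
  X (position 23) -> position (23-11) mod 26 = 12 -> M
Decrypted message: ALGORITHM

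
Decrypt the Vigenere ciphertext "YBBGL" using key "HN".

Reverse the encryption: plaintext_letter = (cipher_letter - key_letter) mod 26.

Step 1: Extend key: HNHNH
Step 2: Decrypt each letter (c - k) mod 26:
  Y(24) - H(7) = (24-7) mod 26 = 17 = R
  B(1) - N(13) = (1-13) mod 26 = 14 = O
  B(1) - H(7) = (1-7) mod 26 = 20 = U
  G(6) - N(13) = (6-13) mod 26 = 19 = T
  L(11) - H(7) = (11-7) mod 26 = 4 = E
Plaintext: ROUTE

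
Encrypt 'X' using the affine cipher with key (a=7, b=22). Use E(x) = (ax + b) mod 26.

Step 1: Convert 'X' to number: x = 23.
Step 2: E(23) = (7 * 23 + 22) mod 26 = 183 mod 26 = 1.
Step 3: Convert 1 back to letter: B.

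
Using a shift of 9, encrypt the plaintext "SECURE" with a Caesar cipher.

Step 1: For each letter, shift forward by 9 positions (mod 26).
  S (position 18) -> position (18+9) mod 26 = 1 -> B
  E (position 4) -> position (4+9) mod 26 = 13 -> N
  C (position 2) -> position (2+9) mod 26 = 11 -> L
  U (position 20) -> position (20+9) mod 26 = 3 -> D
  R (position 17) -> position (17+9) mod 26 = 0 -> A
  E (position 4) -> position (4+9) mod 26 = 13 -> N
Result: BNLDAN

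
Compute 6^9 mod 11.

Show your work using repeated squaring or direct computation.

Step 1: Compute 6^9 mod 11 step by step, reducing modulo 11 at each step.
  6^1 mod 11 = 6
  6^2 mod 11 = (6 * 6) mod 11 = 3
  6^3 mod 11 = (3 * 6) mod 11 = 7
  6^4 mod 11 = (7 * 6) mod 11 = 9
  6^5 mod 11 = (9 * 6) mod 11 = 10
  6^6 mod 11 = (10 * 6) mod 11 = 5
  6^7 mod 11 = (5 * 6) mod 11 = 8
  6^8 mod 11 = (8 * 6) mod 11 = 4
  6^9 mod 11 = (4 * 6) mod 11 = 2
Step 2: Result = 2.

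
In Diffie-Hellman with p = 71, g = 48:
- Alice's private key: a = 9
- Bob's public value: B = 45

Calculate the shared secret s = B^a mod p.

Step 1: s = B^a mod p = 45^9 mod 71.
  45^1 mod 71 = 45
  45^2 mod 71 = (45 * 45) mod 71 = 37
  45^3 mod 71 = (37 * 45) mod 71 = 32
  45^4 mod 71 = (32 * 45) mod 71 = 20
  45^5 mod 71 = (20 * 45) mod 71 = 48
  45^6 mod 71 = (48 * 45) mod 71 = 30
  45^7 mod 71 = (30 * 45) mod 71 = 1
  45^8 mod 71 = (1 * 45) mod 71 = 45
  45^9 mod 71 = (45 * 45) mod 71 = 37
Result: shared secret = 37.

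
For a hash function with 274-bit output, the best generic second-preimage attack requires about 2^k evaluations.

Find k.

Step 1: The hash has a 274-bit output.
Step 2: Second-preimage resistance means: given a specific input x, it should be infeasible to find a different y with h(y) = h(x).
With a 274-bit output, a generic search for a second preimage costs about 2^274 evaluations (each trial matches the fixed target with probability 2^-274).
Step 3: Security level = 274 bits.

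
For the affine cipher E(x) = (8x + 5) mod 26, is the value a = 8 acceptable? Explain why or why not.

Step 1: Compute gcd(8, 26).
Step 2: gcd(8, 26) = 2.
Since gcd = 2 != 1, 8 shares a common factor with 26, so it cannot be used.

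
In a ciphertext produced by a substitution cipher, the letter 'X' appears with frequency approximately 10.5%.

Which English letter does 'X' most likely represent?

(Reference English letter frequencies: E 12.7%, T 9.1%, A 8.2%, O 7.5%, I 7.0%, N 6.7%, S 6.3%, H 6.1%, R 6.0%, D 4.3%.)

Step 1: The observed frequency is 10.5%.
Step 2: Compare with English frequencies:
  E: 12.7% (difference: 2.2%)
  T: 9.1% (difference: 1.4%) <-- closest
  A: 8.2% (difference: 2.3%)
  O: 7.5% (difference: 3.0%)
  I: 7.0% (difference: 3.5%)
  N: 6.7% (difference: 3.8%)
  S: 6.3% (difference: 4.2%)
  H: 6.1% (difference: 4.4%)
  R: 6.0% (difference: 4.5%)
  D: 4.3% (difference: 6.2%)
Step 3: 'X' most likely represents 'T' (frequency 9.1%).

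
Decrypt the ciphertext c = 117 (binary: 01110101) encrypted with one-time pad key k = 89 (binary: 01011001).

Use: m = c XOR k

Step 1: XOR ciphertext with key:
  Ciphertext: 01110101
  Key:        01011001
  XOR:        00101100
Step 2: Plaintext = 00101100 = 44 in decimal.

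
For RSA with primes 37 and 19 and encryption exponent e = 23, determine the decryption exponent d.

Step 1: n = 37 * 19 = 703.
Step 2: phi(n) = 36 * 18 = 648.
Step 3: Find d such that 23 * d = 1 (mod 648).
Step 4: d = 23^(-1) mod 648 = 479.
Verification: 23 * 479 = 11017 = 17 * 648 + 1.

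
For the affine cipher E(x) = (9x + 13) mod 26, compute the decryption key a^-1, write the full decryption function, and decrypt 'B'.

Step 1: Find a^-1, the modular inverse of 9 mod 26.
Step 2: We need 9 * a^-1 = 1 (mod 26).
Step 3: 9 * 3 = 27 = 1 * 26 + 1, so a^-1 = 3.
Step 4: D(y) = 3(y - 13) mod 26.
Step 5: Apply to 'B' (y = 1): D(1) = 3 * (1 - 13) mod 26 = 3 * -12 mod 26 = 16 -> 'Q'.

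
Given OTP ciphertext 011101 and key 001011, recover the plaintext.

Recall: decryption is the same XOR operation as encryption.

Step 1: XOR ciphertext with key:
  Ciphertext: 011101
  Key:        001011
  XOR:        010110
Step 2: Plaintext = 010110 = 22 in decimal.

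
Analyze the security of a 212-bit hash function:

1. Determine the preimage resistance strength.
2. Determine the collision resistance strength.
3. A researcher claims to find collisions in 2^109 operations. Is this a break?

Step 1: Preimage resistance requires brute-force of 2^212 operations.
Step 2: Collision resistance (birthday bound) = 2^(212/2) = 2^106.
Step 3: The claimed attack costs 2^109 operations.
Step 4: Since 2^109 >= 2^106, the claimed attack is no faster than the generic birthday attack, so this does not break collision resistance.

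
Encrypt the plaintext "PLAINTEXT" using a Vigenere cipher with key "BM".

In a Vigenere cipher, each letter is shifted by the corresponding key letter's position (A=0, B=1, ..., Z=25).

Step 1: Repeat key to match plaintext length:
  Plaintext: PLAINTEXT
  Key:       BMBMBMBMB
Step 2: Encrypt each letter:
  P(15) + B(1) = (15+1) mod 26 = 16 = Q
  L(11) + M(12) = (11+12) mod 26 = 23 = X
  A(0) + B(1) = (0+1) mod 26 = 1 = B
  I(8) + M(12) = (8+12) mod 26 = 20 = U
  N(13) + B(1) = (13+1) mod 26 = 14 = O
  T(19) + M(12) = (19+12) mod 26 = 5 = F
  E(4) + B(1) = (4+1) mod 26 = 5 = F
  X(23) + M(12) = (23+12) mod 26 = 9 = J
  T(19) + B(1) = (19+1) mod 26 = 20 = U
Ciphertext: QXBUOFFJU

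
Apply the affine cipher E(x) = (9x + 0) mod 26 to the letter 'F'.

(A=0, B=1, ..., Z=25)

Step 1: Convert 'F' to number: x = 5.
Step 2: E(5) = (9 * 5 + 0) mod 26 = 45 mod 26 = 19.
Step 3: Convert 19 back to letter: T.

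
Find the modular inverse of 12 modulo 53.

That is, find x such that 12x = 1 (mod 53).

Step 1: We need x such that 12 * x = 1 (mod 53).
Step 2: Using the extended Euclidean algorithm or trial:
  12 * 31 = 372 = 7 * 53 + 1.
Step 3: Since 372 mod 53 = 1, the inverse is x = 31.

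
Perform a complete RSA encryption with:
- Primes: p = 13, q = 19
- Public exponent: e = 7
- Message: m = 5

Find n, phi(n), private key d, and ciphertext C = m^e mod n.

Step 1: n = 13 * 19 = 247.
Step 2: phi(n) = (13-1)(19-1) = 12 * 18 = 216.
Step 3: Find d = 7^(-1) mod 216 = 31.
  Verify: 7 * 31 = 217 = 1 (mod 216).
Step 4: C = 5^7 mod 247 = 73.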